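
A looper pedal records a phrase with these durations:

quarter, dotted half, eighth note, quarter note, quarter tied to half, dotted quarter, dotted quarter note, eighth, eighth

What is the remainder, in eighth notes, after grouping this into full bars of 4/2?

One bar of 4/2 = 16 eighth notes.
In eighth notes: quarter = 2; dotted half = 6; eighth note = 1; quarter note = 2; quarter tied to half (quarter + half) = 6; dotted quarter = 3; dotted quarter note = 3; eighth = 1; eighth = 1.
Altogether 2 + 6 + 1 + 2 + 6 + 3 + 3 + 1 + 1 = 25.
25 ÷ 16 = 1 complete bar with 9 eighth notes remaining.

9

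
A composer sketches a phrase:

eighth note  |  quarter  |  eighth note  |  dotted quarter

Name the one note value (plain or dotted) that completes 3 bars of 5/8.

whole note

3 bars of 5/8 = 15 eighth notes.
In eighth notes: eighth note = 1; quarter = 2; eighth note = 1; dotted quarter = 3.
Altogether 1 + 2 + 1 + 3 = 7.
Remaining: 15 − 7 = 8 eighth notes, which is a whole note.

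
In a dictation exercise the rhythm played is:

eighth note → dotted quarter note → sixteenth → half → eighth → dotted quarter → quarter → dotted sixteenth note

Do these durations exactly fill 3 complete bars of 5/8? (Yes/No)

No

One bar of 5/8 = 20 thirty-second notes, so 3 bars = 60.
In thirty-second notes: eighth note = 4; dotted quarter note = 12; sixteenth = 2; half = 16; eighth = 4; dotted quarter = 12; quarter = 8; dotted sixteenth note = 3.
Adding: 4 + 12 + 2 + 16 + 4 + 12 + 8 + 3 = 61.
61 exceeds 60, so the answer is No.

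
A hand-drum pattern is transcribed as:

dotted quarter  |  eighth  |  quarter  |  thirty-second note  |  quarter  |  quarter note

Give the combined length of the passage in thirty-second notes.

In thirty-second notes: dotted quarter = 12; eighth = 4; quarter = 8; thirty-second note = 1; quarter = 8; quarter note = 8.
Altogether 12 + 4 + 8 + 1 + 8 + 8 = 41 thirty-second notes.

41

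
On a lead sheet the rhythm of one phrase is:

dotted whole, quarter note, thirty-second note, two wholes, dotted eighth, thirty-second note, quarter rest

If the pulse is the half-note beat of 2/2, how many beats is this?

8.5

One half-note beat = 16 thirty-second notes.
Express everything in thirty-second notes: dotted whole = 48; quarter note = 8; thirty-second note = 1; whole = 32; whole = 32; dotted eighth = 6; thirty-second note = 1; quarter rest = 8.
Altogether 48 + 8 + 1 + 32 + 32 + 6 + 1 + 8 = 136.
136 ÷ 16 = 8.5 beats.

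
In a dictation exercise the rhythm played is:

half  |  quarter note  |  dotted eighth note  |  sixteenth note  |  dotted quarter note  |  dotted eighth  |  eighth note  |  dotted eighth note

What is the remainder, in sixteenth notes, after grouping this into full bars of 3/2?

6

One bar of 3/2 = 24 sixteenth notes.
Convert each value to sixteenth notes: half = 8; quarter note = 4; dotted eighth note = 3; sixteenth note = 1; dotted quarter note = 6; dotted eighth = 3; eighth note = 2; dotted eighth note = 3.
Altogether 8 + 4 + 3 + 1 + 6 + 3 + 2 + 3 = 30.
30 ÷ 24 = 1 complete bar with 6 sixteenth notes remaining.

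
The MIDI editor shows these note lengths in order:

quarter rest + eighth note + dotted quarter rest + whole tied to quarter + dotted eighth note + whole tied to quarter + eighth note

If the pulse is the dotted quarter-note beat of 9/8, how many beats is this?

One dotted quarter-note beat = 6 sixteenth notes.
Each duration in sixteenth notes: quarter rest = 4; eighth note = 2; dotted quarter rest = 6; whole tied to quarter (whole + quarter) = 20; dotted eighth note = 3; whole tied to quarter (whole + quarter) = 20; eighth note = 2.
Adding: 4 + 2 + 6 + 20 + 3 + 20 + 2 = 57.
57 ÷ 6 = 9.5 beats.

9.5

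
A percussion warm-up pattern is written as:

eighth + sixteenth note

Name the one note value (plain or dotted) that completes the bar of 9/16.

The bar of 9/16 = 9 sixteenth notes.
Working in sixteenth notes: eighth = 2; sixteenth note = 1.
Sum: 2 + 1 = 3.
Remaining: 9 − 3 = 6 sixteenth notes, which is a dotted quarter note.

dotted quarter note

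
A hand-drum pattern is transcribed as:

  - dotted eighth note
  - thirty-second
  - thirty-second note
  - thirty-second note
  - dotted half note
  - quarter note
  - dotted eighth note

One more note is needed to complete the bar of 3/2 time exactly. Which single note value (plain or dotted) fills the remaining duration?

thirty-second note

The bar of 3/2 = 48 thirty-second notes.
Convert each value to thirty-second notes: dotted eighth note = 6; thirty-second = 1; thirty-second note = 1; thirty-second note = 1; dotted half note = 24; quarter note = 8; dotted eighth note = 6.
Altogether 6 + 1 + 1 + 1 + 24 + 8 + 6 = 47.
Remaining: 48 − 47 = 1 thirty-second note, which is a thirty-second note.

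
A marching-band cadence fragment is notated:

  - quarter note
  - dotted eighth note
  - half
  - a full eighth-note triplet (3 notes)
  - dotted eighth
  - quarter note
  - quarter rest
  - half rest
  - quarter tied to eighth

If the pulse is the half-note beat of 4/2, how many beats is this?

5.5

One half-note beat = 8 sixteenth notes.
Working in sixteenth notes: quarter note = 4; dotted eighth note = 3; half = 8; a full eighth-note triplet (3 notes) (three triplet eighths span one quarter) = 4; dotted eighth = 3; quarter note = 4; quarter rest = 4; half rest = 8; quarter tied to eighth (quarter + eighth) = 6.
Sum: 4 + 3 + 8 + 4 + 3 + 4 + 4 + 8 + 6 = 44.
44 ÷ 8 = 5.5 beats.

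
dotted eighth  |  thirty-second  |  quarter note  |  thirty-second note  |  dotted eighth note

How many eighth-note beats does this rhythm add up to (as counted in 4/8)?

One eighth-note beat = 4 thirty-second notes.
In thirty-second notes: dotted eighth = 6; thirty-second = 1; quarter note = 8; thirty-second note = 1; dotted eighth note = 6.
Altogether 6 + 1 + 8 + 1 + 6 = 22.
22 ÷ 4 = 5.5 beats.

5.5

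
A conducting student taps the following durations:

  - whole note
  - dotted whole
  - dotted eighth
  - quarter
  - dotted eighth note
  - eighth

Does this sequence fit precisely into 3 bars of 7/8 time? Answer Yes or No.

One bar of 7/8 = 14 sixteenth notes, so 3 bars = 42.
Express everything in sixteenth notes: whole note = 16; dotted whole = 24; dotted eighth = 3; quarter = 4; dotted eighth note = 3; eighth = 2.
Sum: 16 + 24 + 3 + 4 + 3 + 2 = 52.
52 exceeds 42, so the answer is No.

No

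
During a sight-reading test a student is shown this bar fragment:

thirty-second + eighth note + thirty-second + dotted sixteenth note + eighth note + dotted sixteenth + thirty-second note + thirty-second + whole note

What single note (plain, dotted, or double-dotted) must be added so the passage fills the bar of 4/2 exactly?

The bar of 4/2 = 64 thirty-second notes.
Working in thirty-second notes: thirty-second = 1; eighth note = 4; thirty-second = 1; dotted sixteenth note = 3; eighth note = 4; dotted sixteenth = 3; thirty-second note = 1; thirty-second = 1; whole note = 32.
Sum: 1 + 4 + 1 + 3 + 4 + 3 + 1 + 1 + 32 = 50.
Remaining: 64 − 50 = 14 thirty-second notes, which is a double-dotted quarter note.

double-dotted quarter note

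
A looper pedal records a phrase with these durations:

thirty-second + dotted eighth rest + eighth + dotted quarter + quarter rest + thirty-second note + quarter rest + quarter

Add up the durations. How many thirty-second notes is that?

48

Convert each value to thirty-second notes: thirty-second = 1; dotted eighth rest = 6; eighth = 4; dotted quarter = 12; quarter rest = 8; thirty-second note = 1; quarter rest = 8; quarter = 8.
Sum: 1 + 6 + 4 + 12 + 8 + 1 + 8 + 8 = 48 thirty-second notes.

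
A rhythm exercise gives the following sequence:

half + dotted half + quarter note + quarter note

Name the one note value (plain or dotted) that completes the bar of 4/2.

quarter note

The bar of 4/2 = 8 quarter notes.
In quarter notes: half = 2; dotted half = 3; quarter note = 1; quarter note = 1.
Sum: 2 + 3 + 1 + 1 = 7.
Remaining: 8 − 7 = 1 quarter note, which is a quarter note.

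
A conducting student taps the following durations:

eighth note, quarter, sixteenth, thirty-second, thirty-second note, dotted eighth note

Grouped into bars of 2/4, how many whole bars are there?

One bar of 2/4 = 16 thirty-second notes.
Working in thirty-second notes: eighth note = 4; quarter = 8; sixteenth = 2; thirty-second = 1; thirty-second note = 1; dotted eighth note = 6.
Total: 4 + 8 + 2 + 1 + 1 + 6 = 22.
22 ÷ 16 = 1 complete bar with 6 left over.

1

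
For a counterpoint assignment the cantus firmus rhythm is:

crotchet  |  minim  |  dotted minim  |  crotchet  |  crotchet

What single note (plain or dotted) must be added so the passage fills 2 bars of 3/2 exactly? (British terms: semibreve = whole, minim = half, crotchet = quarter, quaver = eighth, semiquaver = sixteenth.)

whole note

2 bars of 3/2 = 12 quarter notes.
In quarter notes: crotchet = 1; minim = 2; dotted minim = 3; crotchet = 1; crotchet = 1.
Sum: 1 + 2 + 3 + 1 + 1 = 8.
Remaining: 12 − 8 = 4 quarter notes, which is a whole note.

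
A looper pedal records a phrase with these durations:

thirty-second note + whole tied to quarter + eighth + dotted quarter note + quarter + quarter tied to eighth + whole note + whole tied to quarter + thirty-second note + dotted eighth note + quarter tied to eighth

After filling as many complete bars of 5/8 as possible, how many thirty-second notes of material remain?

One bar of 5/8 = 20 thirty-second notes.
Each duration in thirty-second notes: thirty-second note = 1; whole tied to quarter (whole + quarter) = 40; eighth = 4; dotted quarter note = 12; quarter = 8; quarter tied to eighth (quarter + eighth) = 12; whole note = 32; whole tied to quarter (whole + quarter) = 40; thirty-second note = 1; dotted eighth note = 6; quarter tied to eighth (quarter + eighth) = 12.
Total: 1 + 40 + 4 + 12 + 8 + 12 + 32 + 40 + 1 + 6 + 12 = 168.
168 ÷ 20 = 8 complete bars with 8 thirty-second notes remaining.

8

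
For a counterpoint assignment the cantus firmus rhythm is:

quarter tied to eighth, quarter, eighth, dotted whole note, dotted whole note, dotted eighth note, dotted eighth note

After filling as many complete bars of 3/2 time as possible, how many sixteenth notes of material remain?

18

One bar of 3/2 = 24 sixteenth notes.
Convert each value to sixteenth notes: quarter tied to eighth (quarter + eighth) = 6; quarter = 4; eighth = 2; dotted whole note = 24; dotted whole note = 24; dotted eighth note = 3; dotted eighth note = 3.
Altogether 6 + 4 + 2 + 24 + 24 + 3 + 3 = 66.
66 ÷ 24 = 2 complete bars with 18 sixteenth notes remaining.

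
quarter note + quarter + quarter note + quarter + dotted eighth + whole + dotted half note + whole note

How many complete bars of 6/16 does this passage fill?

One bar of 6/16 = 6 sixteenth notes.
Working in sixteenth notes: quarter note = 4; quarter = 4; quarter note = 4; quarter = 4; dotted eighth = 3; whole = 16; dotted half note = 12; whole note = 16.
Altogether 4 + 4 + 4 + 4 + 3 + 16 + 12 + 16 = 63.
63 ÷ 6 = 10 complete bars with 3 left over.

10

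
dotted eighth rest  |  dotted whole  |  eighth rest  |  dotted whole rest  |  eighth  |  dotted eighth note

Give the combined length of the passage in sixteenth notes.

58

Express everything in sixteenth notes: dotted eighth rest = 3; dotted whole = 24; eighth rest = 2; dotted whole rest = 24; eighth = 2; dotted eighth note = 3.
Sum: 3 + 24 + 2 + 24 + 2 + 3 = 58 sixteenth notes.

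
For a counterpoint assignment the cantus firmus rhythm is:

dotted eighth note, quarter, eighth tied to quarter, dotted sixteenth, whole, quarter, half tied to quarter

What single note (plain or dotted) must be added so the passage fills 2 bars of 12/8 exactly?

2 bars of 12/8 = 96 thirty-second notes.
Convert each value to thirty-second notes: dotted eighth note = 6; quarter = 8; eighth tied to quarter (eighth + quarter) = 12; dotted sixteenth = 3; whole = 32; quarter = 8; half tied to quarter (half + quarter) = 24.
Sum: 6 + 8 + 12 + 3 + 32 + 8 + 24 = 93.
Remaining: 96 − 93 = 3 thirty-second notes, which is a dotted sixteenth note.

dotted sixteenth note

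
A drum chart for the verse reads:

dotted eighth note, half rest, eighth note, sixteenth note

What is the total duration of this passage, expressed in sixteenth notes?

14

Each duration in sixteenth notes: dotted eighth note = 3; half rest = 8; eighth note = 2; sixteenth note = 1.
Adding: 3 + 8 + 2 + 1 = 14 sixteenth notes.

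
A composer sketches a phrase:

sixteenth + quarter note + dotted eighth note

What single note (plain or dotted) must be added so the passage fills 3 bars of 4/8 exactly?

3 bars of 4/8 = 24 sixteenth notes.
Convert each value to sixteenth notes: sixteenth = 1; quarter note = 4; dotted eighth note = 3.
Sum: 1 + 4 + 3 = 8.
Remaining: 24 − 8 = 16 sixteenth notes, which is a whole note.

whole note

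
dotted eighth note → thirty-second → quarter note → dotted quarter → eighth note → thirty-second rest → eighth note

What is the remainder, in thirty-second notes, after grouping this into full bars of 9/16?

0

One bar of 9/16 = 18 thirty-second notes.
Each duration in thirty-second notes: dotted eighth note = 6; thirty-second = 1; quarter note = 8; dotted quarter = 12; eighth note = 4; thirty-second rest = 1; eighth note = 4.
Sum: 6 + 1 + 8 + 12 + 4 + 1 + 4 = 36.
36 ÷ 18 = 2 complete bars with 0 thirty-second notes remaining.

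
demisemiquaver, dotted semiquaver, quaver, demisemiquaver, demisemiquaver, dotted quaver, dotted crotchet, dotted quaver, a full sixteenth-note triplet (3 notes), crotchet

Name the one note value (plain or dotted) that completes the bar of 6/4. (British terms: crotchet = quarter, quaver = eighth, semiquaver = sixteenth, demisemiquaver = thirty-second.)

sixteenth note

The bar of 6/4 = 48 thirty-second notes.
Convert each value to thirty-second notes: demisemiquaver = 1; dotted semiquaver = 3; quaver = 4; demisemiquaver = 1; demisemiquaver = 1; dotted quaver = 6; dotted crotchet = 12; dotted quaver = 6; a full sixteenth-note triplet (3 notes) (three triplet sixteenths span one eighth) = 4; crotchet = 8.
Adding: 1 + 3 + 4 + 1 + 1 + 6 + 12 + 6 + 4 + 8 = 46.
Remaining: 48 − 46 = 2 thirty-second notes, which is a sixteenth note.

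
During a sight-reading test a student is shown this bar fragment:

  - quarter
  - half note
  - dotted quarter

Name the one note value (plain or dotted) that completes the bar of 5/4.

The bar of 5/4 = 10 eighth notes.
Each duration in eighth notes: quarter = 2; half note = 4; dotted quarter = 3.
Adding: 2 + 4 + 3 = 9.
Remaining: 10 − 9 = 1 eighth note, which is a eighth note.

eighth note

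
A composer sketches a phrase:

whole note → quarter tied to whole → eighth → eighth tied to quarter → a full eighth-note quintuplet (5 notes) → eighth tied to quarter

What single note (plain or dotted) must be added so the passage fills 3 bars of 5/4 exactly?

eighth note

3 bars of 5/4 = 30 eighth notes.
Convert each value to eighth notes: whole note = 8; quarter tied to whole (quarter + whole) = 10; eighth = 1; eighth tied to quarter (eighth + quarter) = 3; a full eighth-note quintuplet (5 notes) (five quintuplet eighths span one half) = 4; eighth tied to quarter (eighth + quarter) = 3.
Total: 8 + 10 + 1 + 3 + 4 + 3 = 29.
Remaining: 30 − 29 = 1 eighth note, which is a eighth note.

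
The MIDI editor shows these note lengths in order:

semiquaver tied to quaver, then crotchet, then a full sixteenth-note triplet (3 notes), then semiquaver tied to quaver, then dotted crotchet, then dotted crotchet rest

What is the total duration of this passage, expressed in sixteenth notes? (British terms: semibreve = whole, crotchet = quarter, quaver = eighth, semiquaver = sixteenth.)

24

Convert each value to sixteenth notes: semiquaver tied to quaver (semiquaver + quaver) = 3; crotchet = 4; a full sixteenth-note triplet (3 notes) (three triplet sixteenths span one eighth) = 2; semiquaver tied to quaver (semiquaver + quaver) = 3; dotted crotchet = 6; dotted crotchet rest = 6.
Altogether 3 + 4 + 2 + 3 + 6 + 6 = 24 sixteenth notes.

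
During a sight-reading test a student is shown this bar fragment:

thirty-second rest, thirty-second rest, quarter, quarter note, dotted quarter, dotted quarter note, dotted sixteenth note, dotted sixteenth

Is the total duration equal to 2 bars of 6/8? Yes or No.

One bar of 6/8 = 24 thirty-second notes, so 2 bars = 48.
Working in thirty-second notes: thirty-second rest = 1; thirty-second rest = 1; quarter = 8; quarter note = 8; dotted quarter = 12; dotted quarter note = 12; dotted sixteenth note = 3; dotted sixteenth = 3.
Altogether 1 + 1 + 8 + 8 + 12 + 12 + 3 + 3 = 48.
48 equals 48, so the answer is Yes.

Yes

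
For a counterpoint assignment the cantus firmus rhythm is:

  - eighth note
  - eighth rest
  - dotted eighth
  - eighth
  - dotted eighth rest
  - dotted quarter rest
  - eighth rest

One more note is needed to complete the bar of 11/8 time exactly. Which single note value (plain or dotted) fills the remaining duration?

The bar of 11/8 = 22 sixteenth notes.
Each duration in sixteenth notes: eighth note = 2; eighth rest = 2; dotted eighth = 3; eighth = 2; dotted eighth rest = 3; dotted quarter rest = 6; eighth rest = 2.
Sum: 2 + 2 + 3 + 2 + 3 + 6 + 2 = 20.
Remaining: 22 − 20 = 2 sixteenth notes, which is a eighth note.

eighth note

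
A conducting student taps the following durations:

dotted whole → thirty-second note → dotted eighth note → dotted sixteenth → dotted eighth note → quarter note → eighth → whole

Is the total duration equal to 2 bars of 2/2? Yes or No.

One bar of 2/2 = 32 thirty-second notes, so 2 bars = 64.
Express everything in thirty-second notes: dotted whole = 48; thirty-second note = 1; dotted eighth note = 6; dotted sixteenth = 3; dotted eighth note = 6; quarter note = 8; eighth = 4; whole = 32.
Sum: 48 + 1 + 6 + 3 + 6 + 8 + 4 + 32 = 108.
108 exceeds 64, so the answer is No.

No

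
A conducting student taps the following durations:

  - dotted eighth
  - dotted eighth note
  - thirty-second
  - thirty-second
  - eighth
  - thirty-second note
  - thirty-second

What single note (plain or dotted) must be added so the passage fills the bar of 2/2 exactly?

The bar of 2/2 = 32 thirty-second notes.
Working in thirty-second notes: dotted eighth = 6; dotted eighth note = 6; thirty-second = 1; thirty-second = 1; eighth = 4; thirty-second note = 1; thirty-second = 1.
Total: 6 + 6 + 1 + 1 + 4 + 1 + 1 = 20.
Remaining: 32 − 20 = 12 thirty-second notes, which is a dotted quarter note.

dotted quarter note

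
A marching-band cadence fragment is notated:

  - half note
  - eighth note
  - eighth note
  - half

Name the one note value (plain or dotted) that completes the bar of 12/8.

quarter note

The bar of 12/8 = 12 eighth notes.
Working in eighth notes: half note = 4; eighth note = 1; eighth note = 1; half = 4.
Sum: 4 + 1 + 1 + 4 = 10.
Remaining: 12 − 10 = 2 eighth notes, which is a quarter note.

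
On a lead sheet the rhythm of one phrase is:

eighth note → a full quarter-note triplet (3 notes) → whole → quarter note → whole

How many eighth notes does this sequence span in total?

23

In eighth notes: eighth note = 1; a full quarter-note triplet (3 notes) (three triplet quarters span one half) = 4; whole = 8; quarter note = 2; whole = 8.
Sum: 1 + 4 + 8 + 2 + 8 = 23 eighth notes.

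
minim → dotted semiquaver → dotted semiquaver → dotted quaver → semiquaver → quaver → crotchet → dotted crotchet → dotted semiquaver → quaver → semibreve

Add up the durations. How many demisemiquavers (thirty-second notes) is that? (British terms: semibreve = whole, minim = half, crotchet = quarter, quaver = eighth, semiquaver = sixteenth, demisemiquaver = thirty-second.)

93

Each duration in thirty-second notes: minim = 16; dotted semiquaver = 3; dotted semiquaver = 3; dotted quaver = 6; semiquaver = 2; quaver = 4; crotchet = 8; dotted crotchet = 12; dotted semiquaver = 3; quaver = 4; semibreve = 32.
Altogether 16 + 3 + 3 + 6 + 2 + 4 + 8 + 12 + 3 + 4 + 32 = 93 thirty-second notes.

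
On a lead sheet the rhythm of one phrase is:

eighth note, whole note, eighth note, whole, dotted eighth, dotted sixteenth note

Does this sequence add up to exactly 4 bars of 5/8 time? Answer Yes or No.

One bar of 5/8 = 20 thirty-second notes, so 4 bars = 80.
Express everything in thirty-second notes: eighth note = 4; whole note = 32; eighth note = 4; whole = 32; dotted eighth = 6; dotted sixteenth note = 3.
Adding: 4 + 32 + 4 + 32 + 6 + 3 = 81.
81 exceeds 80, so the answer is No.

No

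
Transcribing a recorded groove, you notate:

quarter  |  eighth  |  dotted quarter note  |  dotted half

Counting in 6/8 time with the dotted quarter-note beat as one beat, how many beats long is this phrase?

One dotted quarter-note beat = 3 eighth notes.
In eighth notes: quarter = 2; eighth = 1; dotted quarter note = 3; dotted half = 6.
Altogether 2 + 1 + 3 + 6 = 12.
12 ÷ 3 = 4 beats.

4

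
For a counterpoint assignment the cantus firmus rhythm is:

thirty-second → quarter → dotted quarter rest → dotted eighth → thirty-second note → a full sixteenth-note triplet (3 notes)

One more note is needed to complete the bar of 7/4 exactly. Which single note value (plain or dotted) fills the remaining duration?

The bar of 7/4 = 56 thirty-second notes.
In thirty-second notes: thirty-second = 1; quarter = 8; dotted quarter rest = 12; dotted eighth = 6; thirty-second note = 1; a full sixteenth-note triplet (3 notes) (three triplet sixteenths span one eighth) = 4.
Adding: 1 + 8 + 12 + 6 + 1 + 4 = 32.
Remaining: 56 − 32 = 24 thirty-second notes, which is a dotted half note.

dotted half note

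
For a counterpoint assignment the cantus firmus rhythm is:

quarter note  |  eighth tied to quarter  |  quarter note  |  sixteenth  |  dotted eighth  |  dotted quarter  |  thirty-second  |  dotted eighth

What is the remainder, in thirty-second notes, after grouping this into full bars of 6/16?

One bar of 6/16 = 12 thirty-second notes.
Working in thirty-second notes: quarter note = 8; eighth tied to quarter (eighth + quarter) = 12; quarter note = 8; sixteenth = 2; dotted eighth = 6; dotted quarter = 12; thirty-second = 1; dotted eighth = 6.
Adding: 8 + 12 + 8 + 2 + 6 + 12 + 1 + 6 = 55.
55 ÷ 12 = 4 complete bars with 7 thirty-second notes remaining.

7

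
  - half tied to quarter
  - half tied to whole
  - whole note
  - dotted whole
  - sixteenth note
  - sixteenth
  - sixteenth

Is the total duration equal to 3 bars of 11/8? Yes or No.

No

One bar of 11/8 = 22 sixteenth notes, so 3 bars = 66.
Convert each value to sixteenth notes: half tied to quarter (half + quarter) = 12; half tied to whole (half + whole) = 24; whole note = 16; dotted whole = 24; sixteenth note = 1; sixteenth = 1; sixteenth = 1.
Sum: 12 + 24 + 16 + 24 + 1 + 1 + 1 = 79.
79 exceeds 66, so the answer is No.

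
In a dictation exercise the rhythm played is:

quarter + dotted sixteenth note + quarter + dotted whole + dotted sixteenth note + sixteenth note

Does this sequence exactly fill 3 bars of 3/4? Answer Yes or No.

One bar of 3/4 = 24 thirty-second notes, so 3 bars = 72.
Express everything in thirty-second notes: quarter = 8; dotted sixteenth note = 3; quarter = 8; dotted whole = 48; dotted sixteenth note = 3; sixteenth note = 2.
Total: 8 + 3 + 8 + 48 + 3 + 2 = 72.
72 equals 72, so the answer is Yes.

Yes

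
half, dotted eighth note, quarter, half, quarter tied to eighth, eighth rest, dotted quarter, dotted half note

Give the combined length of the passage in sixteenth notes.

In sixteenth notes: half = 8; dotted eighth note = 3; quarter = 4; half = 8; quarter tied to eighth (quarter + eighth) = 6; eighth rest = 2; dotted quarter = 6; dotted half note = 12.
Altogether 8 + 3 + 4 + 8 + 6 + 2 + 6 + 12 = 49 sixteenth notes.

49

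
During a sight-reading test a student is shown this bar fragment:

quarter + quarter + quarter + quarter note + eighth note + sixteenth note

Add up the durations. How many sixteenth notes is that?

19

Each duration in sixteenth notes: quarter = 4; quarter = 4; quarter = 4; quarter note = 4; eighth note = 2; sixteenth note = 1.
Sum: 4 + 4 + 4 + 4 + 2 + 1 = 19 sixteenth notes.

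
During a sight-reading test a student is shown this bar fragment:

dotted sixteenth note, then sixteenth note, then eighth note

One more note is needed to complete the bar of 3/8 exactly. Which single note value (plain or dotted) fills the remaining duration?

The bar of 3/8 = 12 thirty-second notes.
Convert each value to thirty-second notes: dotted sixteenth note = 3; sixteenth note = 2; eighth note = 4.
Adding: 3 + 2 + 4 = 9.
Remaining: 12 − 9 = 3 thirty-second notes, which is a dotted sixteenth note.

dotted sixteenth note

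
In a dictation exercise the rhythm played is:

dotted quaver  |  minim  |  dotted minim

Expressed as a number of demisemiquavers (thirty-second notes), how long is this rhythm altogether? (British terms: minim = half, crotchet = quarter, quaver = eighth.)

Each duration in thirty-second notes: dotted quaver = 6; minim = 16; dotted minim = 24.
Total: 6 + 16 + 24 = 46 thirty-second notes.

46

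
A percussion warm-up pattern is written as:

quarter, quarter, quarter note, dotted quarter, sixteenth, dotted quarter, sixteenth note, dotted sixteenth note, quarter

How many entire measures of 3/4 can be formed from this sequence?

2

One bar of 3/4 = 24 thirty-second notes.
In thirty-second notes: quarter = 8; quarter = 8; quarter note = 8; dotted quarter = 12; sixteenth = 2; dotted quarter = 12; sixteenth note = 2; dotted sixteenth note = 3; quarter = 8.
Adding: 8 + 8 + 8 + 12 + 2 + 12 + 2 + 3 + 8 = 63.
63 ÷ 24 = 2 complete bars with 15 left over.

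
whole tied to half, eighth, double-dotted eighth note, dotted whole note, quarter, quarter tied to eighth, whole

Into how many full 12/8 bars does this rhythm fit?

One bar of 12/8 = 48 thirty-second notes.
Express everything in thirty-second notes: whole tied to half (whole + half) = 48; eighth = 4; double-dotted eighth note = 7; dotted whole note = 48; quarter = 8; quarter tied to eighth (quarter + eighth) = 12; whole = 32.
Total: 48 + 4 + 7 + 48 + 8 + 12 + 32 = 159.
159 ÷ 48 = 3 complete bars with 15 left over.

3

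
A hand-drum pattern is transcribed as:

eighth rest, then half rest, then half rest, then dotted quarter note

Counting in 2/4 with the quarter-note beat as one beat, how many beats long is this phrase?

6

One quarter-note beat = 2 eighth notes.
Each duration in eighth notes: eighth rest = 1; half rest = 4; half rest = 4; dotted quarter note = 3.
Total: 1 + 4 + 4 + 3 = 12.
12 ÷ 2 = 6 beats.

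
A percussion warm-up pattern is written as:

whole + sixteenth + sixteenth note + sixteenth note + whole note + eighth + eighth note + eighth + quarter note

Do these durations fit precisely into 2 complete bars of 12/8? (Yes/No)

No

One bar of 12/8 = 24 sixteenth notes, so 2 bars = 48.
In sixteenth notes: whole = 16; sixteenth = 1; sixteenth note = 1; sixteenth note = 1; whole note = 16; eighth = 2; eighth note = 2; eighth = 2; quarter note = 4.
Sum: 16 + 1 + 1 + 1 + 16 + 2 + 2 + 2 + 4 = 45.
45 falls short of 48, so the answer is No.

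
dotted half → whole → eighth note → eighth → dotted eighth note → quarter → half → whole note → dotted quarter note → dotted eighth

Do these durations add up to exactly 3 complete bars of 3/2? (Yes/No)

Yes

One bar of 3/2 = 24 sixteenth notes, so 3 bars = 72.
Working in sixteenth notes: dotted half = 12; whole = 16; eighth note = 2; eighth = 2; dotted eighth note = 3; quarter = 4; half = 8; whole note = 16; dotted quarter note = 6; dotted eighth = 3.
Sum: 12 + 16 + 2 + 2 + 3 + 4 + 8 + 16 + 6 + 3 = 72.
72 equals 72, so the answer is Yes.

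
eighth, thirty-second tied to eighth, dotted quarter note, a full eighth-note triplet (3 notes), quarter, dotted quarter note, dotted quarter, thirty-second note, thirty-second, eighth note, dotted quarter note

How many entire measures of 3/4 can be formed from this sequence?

One bar of 3/4 = 24 thirty-second notes.
Working in thirty-second notes: eighth = 4; thirty-second tied to eighth (thirty-second + eighth) = 5; dotted quarter note = 12; a full eighth-note triplet (3 notes) (three triplet eighths span one quarter) = 8; quarter = 8; dotted quarter note = 12; dotted quarter = 12; thirty-second note = 1; thirty-second = 1; eighth note = 4; dotted quarter note = 12.
Altogether 4 + 5 + 12 + 8 + 8 + 12 + 12 + 1 + 1 + 4 + 12 = 79.
79 ÷ 24 = 3 complete bars with 7 left over.

3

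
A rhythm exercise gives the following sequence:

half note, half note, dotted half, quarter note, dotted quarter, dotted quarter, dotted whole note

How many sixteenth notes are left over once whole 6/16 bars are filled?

2

One bar of 6/16 = 3 eighth notes.
Convert each value to eighth notes: half note = 4; half note = 4; dotted half = 6; quarter note = 2; dotted quarter = 3; dotted quarter = 3; dotted whole note = 12.
Adding: 4 + 4 + 6 + 2 + 3 + 3 + 12 = 34.
34 ÷ 3 = 11 complete bars with 1 eighth note remaining = 2 sixteenth notes.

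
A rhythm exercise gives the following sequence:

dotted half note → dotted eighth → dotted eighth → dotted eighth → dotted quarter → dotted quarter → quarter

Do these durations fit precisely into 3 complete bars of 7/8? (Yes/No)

One bar of 7/8 = 14 sixteenth notes, so 3 bars = 42.
Working in sixteenth notes: dotted half note = 12; dotted eighth = 3; dotted eighth = 3; dotted eighth = 3; dotted quarter = 6; dotted quarter = 6; quarter = 4.
Adding: 12 + 3 + 3 + 3 + 6 + 6 + 4 = 37.
37 falls short of 42, so the answer is No.

No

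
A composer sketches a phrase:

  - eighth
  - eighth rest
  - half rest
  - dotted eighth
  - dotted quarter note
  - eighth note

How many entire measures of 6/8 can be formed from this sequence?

1

One bar of 6/8 = 12 sixteenth notes.
Each duration in sixteenth notes: eighth = 2; eighth rest = 2; half rest = 8; dotted eighth = 3; dotted quarter note = 6; eighth note = 2.
Sum: 2 + 2 + 8 + 3 + 6 + 2 = 23.
23 ÷ 12 = 1 complete bar with 11 left over.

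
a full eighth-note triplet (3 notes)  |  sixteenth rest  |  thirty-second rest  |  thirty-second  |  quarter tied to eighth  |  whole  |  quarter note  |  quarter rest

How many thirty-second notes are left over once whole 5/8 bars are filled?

12

One bar of 5/8 = 20 thirty-second notes.
Convert each value to thirty-second notes: a full eighth-note triplet (3 notes) (three triplet eighths span one quarter) = 8; sixteenth rest = 2; thirty-second rest = 1; thirty-second = 1; quarter tied to eighth (quarter + eighth) = 12; whole = 32; quarter note = 8; quarter rest = 8.
Altogether 8 + 2 + 1 + 1 + 12 + 32 + 8 + 8 = 72.
72 ÷ 20 = 3 complete bars with 12 thirty-second notes remaining.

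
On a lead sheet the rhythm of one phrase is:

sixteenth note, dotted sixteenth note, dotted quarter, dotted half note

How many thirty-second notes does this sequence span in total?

41

Each duration in thirty-second notes: sixteenth note = 2; dotted sixteenth note = 3; dotted quarter = 12; dotted half note = 24.
Altogether 2 + 3 + 12 + 24 = 41 thirty-second notes.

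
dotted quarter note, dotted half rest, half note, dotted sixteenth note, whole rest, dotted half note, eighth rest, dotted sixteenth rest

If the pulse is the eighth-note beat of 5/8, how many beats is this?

29.5

One eighth-note beat = 4 thirty-second notes.
Working in thirty-second notes: dotted quarter note = 12; dotted half rest = 24; half note = 16; dotted sixteenth note = 3; whole rest = 32; dotted half note = 24; eighth rest = 4; dotted sixteenth rest = 3.
Total: 12 + 24 + 16 + 3 + 32 + 24 + 4 + 3 = 118.
118 ÷ 4 = 29.5 beats.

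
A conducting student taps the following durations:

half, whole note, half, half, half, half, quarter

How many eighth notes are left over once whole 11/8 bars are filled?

One bar of 11/8 = 11 eighth notes.
Convert each value to eighth notes: half = 4; whole note = 8; half = 4; half = 4; half = 4; half = 4; quarter = 2.
Sum: 4 + 8 + 4 + 4 + 4 + 4 + 2 = 30.
30 ÷ 11 = 2 complete bars with 8 eighth notes remaining.

8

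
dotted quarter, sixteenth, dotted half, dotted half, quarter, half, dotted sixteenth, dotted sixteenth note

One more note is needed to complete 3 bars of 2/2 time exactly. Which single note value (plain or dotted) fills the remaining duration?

3 bars of 2/2 = 96 thirty-second notes.
Working in thirty-second notes: dotted quarter = 12; sixteenth = 2; dotted half = 24; dotted half = 24; quarter = 8; half = 16; dotted sixteenth = 3; dotted sixteenth note = 3.
Sum: 12 + 2 + 24 + 24 + 8 + 16 + 3 + 3 = 92.
Remaining: 96 − 92 = 4 thirty-second notes, which is a eighth note.

eighth note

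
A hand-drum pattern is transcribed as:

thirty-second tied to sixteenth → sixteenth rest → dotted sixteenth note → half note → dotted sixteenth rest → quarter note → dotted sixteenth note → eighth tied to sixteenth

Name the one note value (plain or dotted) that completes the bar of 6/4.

The bar of 6/4 = 48 thirty-second notes.
Each duration in thirty-second notes: thirty-second tied to sixteenth (thirty-second + sixteenth) = 3; sixteenth rest = 2; dotted sixteenth note = 3; half note = 16; dotted sixteenth rest = 3; quarter note = 8; dotted sixteenth note = 3; eighth tied to sixteenth (eighth + sixteenth) = 6.
Sum: 3 + 2 + 3 + 16 + 3 + 8 + 3 + 6 = 44.
Remaining: 48 − 44 = 4 thirty-second notes, which is a eighth note.

eighth note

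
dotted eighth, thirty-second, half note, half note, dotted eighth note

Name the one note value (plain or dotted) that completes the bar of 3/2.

The bar of 3/2 = 48 thirty-second notes.
Express everything in thirty-second notes: dotted eighth = 6; thirty-second = 1; half note = 16; half note = 16; dotted eighth note = 6.
Total: 6 + 1 + 16 + 16 + 6 = 45.
Remaining: 48 − 45 = 3 thirty-second notes, which is a dotted sixteenth note.

dotted sixteenth note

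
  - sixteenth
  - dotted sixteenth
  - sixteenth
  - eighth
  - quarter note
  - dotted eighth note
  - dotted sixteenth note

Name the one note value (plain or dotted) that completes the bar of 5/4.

dotted quarter note

The bar of 5/4 = 40 thirty-second notes.
Convert each value to thirty-second notes: sixteenth = 2; dotted sixteenth = 3; sixteenth = 2; eighth = 4; quarter note = 8; dotted eighth note = 6; dotted sixteenth note = 3.
Altogether 2 + 3 + 2 + 4 + 8 + 6 + 3 = 28.
Remaining: 40 − 28 = 12 thirty-second notes, which is a dotted quarter note.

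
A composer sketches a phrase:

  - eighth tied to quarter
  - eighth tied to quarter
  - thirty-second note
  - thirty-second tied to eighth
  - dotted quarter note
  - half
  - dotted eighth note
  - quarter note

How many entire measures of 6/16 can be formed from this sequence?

6

One bar of 6/16 = 12 thirty-second notes.
Express everything in thirty-second notes: eighth tied to quarter (eighth + quarter) = 12; eighth tied to quarter (eighth + quarter) = 12; thirty-second note = 1; thirty-second tied to eighth (thirty-second + eighth) = 5; dotted quarter note = 12; half = 16; dotted eighth note = 6; quarter note = 8.
Adding: 12 + 12 + 1 + 5 + 12 + 16 + 6 + 8 = 72.
72 ÷ 12 = 6 complete bars with 0 left over.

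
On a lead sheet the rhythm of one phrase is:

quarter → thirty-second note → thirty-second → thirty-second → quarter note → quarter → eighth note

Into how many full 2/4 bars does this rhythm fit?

One bar of 2/4 = 16 thirty-second notes.
Express everything in thirty-second notes: quarter = 8; thirty-second note = 1; thirty-second = 1; thirty-second = 1; quarter note = 8; quarter = 8; eighth note = 4.
Altogether 8 + 1 + 1 + 1 + 8 + 8 + 4 = 31.
31 ÷ 16 = 1 complete bar with 15 left over.

1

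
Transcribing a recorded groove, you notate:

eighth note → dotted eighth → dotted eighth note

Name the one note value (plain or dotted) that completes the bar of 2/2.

The bar of 2/2 = 16 sixteenth notes.
Convert each value to sixteenth notes: eighth note = 2; dotted eighth = 3; dotted eighth note = 3.
Altogether 2 + 3 + 3 = 8.
Remaining: 16 − 8 = 8 sixteenth notes, which is a half note.

half note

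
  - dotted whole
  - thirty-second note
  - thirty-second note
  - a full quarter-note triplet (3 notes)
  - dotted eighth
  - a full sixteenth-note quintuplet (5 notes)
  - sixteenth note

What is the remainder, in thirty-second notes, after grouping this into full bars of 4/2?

18

One bar of 4/2 = 64 thirty-second notes.
Express everything in thirty-second notes: dotted whole = 48; thirty-second note = 1; thirty-second note = 1; a full quarter-note triplet (3 notes) (three triplet quarters span one half) = 16; dotted eighth = 6; a full sixteenth-note quintuplet (5 notes) (five quintuplet sixteenths span one quarter) = 8; sixteenth note = 2.
Sum: 48 + 1 + 1 + 16 + 6 + 8 + 2 = 82.
82 ÷ 64 = 1 complete bar with 18 thirty-second notes remaining.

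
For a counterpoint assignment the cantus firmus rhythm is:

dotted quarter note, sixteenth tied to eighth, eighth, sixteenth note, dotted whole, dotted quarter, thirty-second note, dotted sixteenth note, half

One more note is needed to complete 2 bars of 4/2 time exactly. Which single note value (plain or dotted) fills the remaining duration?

2 bars of 4/2 = 128 thirty-second notes.
Each duration in thirty-second notes: dotted quarter note = 12; sixteenth tied to eighth (sixteenth + eighth) = 6; eighth = 4; sixteenth note = 2; dotted whole = 48; dotted quarter = 12; thirty-second note = 1; dotted sixteenth note = 3; half = 16.
Total: 12 + 6 + 4 + 2 + 48 + 12 + 1 + 3 + 16 = 104.
Remaining: 128 − 104 = 24 thirty-second notes, which is a dotted half note.

dotted half note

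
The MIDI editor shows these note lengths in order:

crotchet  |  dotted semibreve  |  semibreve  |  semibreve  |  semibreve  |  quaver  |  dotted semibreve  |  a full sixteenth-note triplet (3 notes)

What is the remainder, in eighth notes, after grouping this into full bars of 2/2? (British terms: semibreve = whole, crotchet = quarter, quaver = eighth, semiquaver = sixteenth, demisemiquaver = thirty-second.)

4

One bar of 2/2 = 8 eighth notes.
In eighth notes: crotchet = 2; dotted semibreve = 12; semibreve = 8; semibreve = 8; semibreve = 8; quaver = 1; dotted semibreve = 12; a full sixteenth-note triplet (3 notes) (three triplet sixteenths span one eighth) = 1.
Total: 2 + 12 + 8 + 8 + 8 + 1 + 12 + 1 = 52.
52 ÷ 8 = 6 complete bars with 4 eighth notes remaining.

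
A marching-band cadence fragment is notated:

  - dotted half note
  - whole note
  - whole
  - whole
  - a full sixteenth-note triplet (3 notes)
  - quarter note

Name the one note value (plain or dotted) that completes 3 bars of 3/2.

3 bars of 3/2 = 36 eighth notes.
Working in eighth notes: dotted half note = 6; whole note = 8; whole = 8; whole = 8; a full sixteenth-note triplet (3 notes) (three triplet sixteenths span one eighth) = 1; quarter note = 2.
Adding: 6 + 8 + 8 + 8 + 1 + 2 = 33.
Remaining: 36 − 33 = 3 eighth notes, which is a dotted quarter note.

dotted quarter note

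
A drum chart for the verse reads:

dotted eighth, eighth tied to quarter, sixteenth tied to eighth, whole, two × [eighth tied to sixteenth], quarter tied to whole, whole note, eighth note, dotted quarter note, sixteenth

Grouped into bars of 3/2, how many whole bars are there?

One bar of 3/2 = 24 sixteenth notes.
Each duration in sixteenth notes: dotted eighth = 3; eighth tied to quarter (eighth + quarter) = 6; sixteenth tied to eighth (sixteenth + eighth) = 3; whole = 16; eighth tied to sixteenth (eighth + sixteenth) = 3; eighth tied to sixteenth (eighth + sixteenth) = 3; quarter tied to whole (quarter + whole) = 20; whole note = 16; eighth note = 2; dotted quarter note = 6; sixteenth = 1.
Sum: 3 + 6 + 3 + 16 + 3 + 3 + 20 + 16 + 2 + 6 + 1 = 79.
79 ÷ 24 = 3 complete bars with 7 left over.

3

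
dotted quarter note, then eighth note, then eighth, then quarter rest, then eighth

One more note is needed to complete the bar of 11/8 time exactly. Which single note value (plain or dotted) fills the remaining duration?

dotted quarter note

The bar of 11/8 = 11 eighth notes.
Each duration in eighth notes: dotted quarter note = 3; eighth note = 1; eighth = 1; quarter rest = 2; eighth = 1.
Total: 3 + 1 + 1 + 2 + 1 = 8.
Remaining: 11 − 8 = 3 eighth notes, which is a dotted quarter note.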